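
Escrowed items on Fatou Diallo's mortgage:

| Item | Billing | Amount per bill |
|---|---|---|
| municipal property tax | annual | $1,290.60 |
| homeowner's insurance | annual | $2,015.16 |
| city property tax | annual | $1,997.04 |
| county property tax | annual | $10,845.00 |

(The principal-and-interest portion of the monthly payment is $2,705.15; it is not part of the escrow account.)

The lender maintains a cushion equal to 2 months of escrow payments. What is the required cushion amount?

Municipal property tax: $1,290.60 annually
Homeowner's insurance: $2,015.16 annually
City property tax: $1,997.04 annually
County property tax: $10,845.00 annually
Combined annual = $1,290.60 + $2,015.16 + $1,997.04 + $10,845.00 = $16,147.80
Base monthly escrow = $16,147.80 / 12 = $1,345.65
Cushion = 2 × $1,345.65 = $2,691.30

$2,691.30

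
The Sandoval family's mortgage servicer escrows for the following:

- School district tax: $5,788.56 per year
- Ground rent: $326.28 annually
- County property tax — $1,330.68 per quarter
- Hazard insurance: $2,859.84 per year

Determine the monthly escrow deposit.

$1,191.45

School district tax — $5,788.56
Ground rent — $326.28
County property tax — $1,330.68 × 4 = $5,322.72
Hazard insurance — $2,859.84
Annual escrow total = $14,297.40
Base monthly escrow = $14,297.40 / 12 = $1,191.45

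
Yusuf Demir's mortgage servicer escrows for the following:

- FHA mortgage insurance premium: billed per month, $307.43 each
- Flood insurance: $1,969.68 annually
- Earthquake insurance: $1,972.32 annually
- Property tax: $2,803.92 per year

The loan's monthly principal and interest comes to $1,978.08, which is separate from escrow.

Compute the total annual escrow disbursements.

$10,435.08

FHA mortgage insurance premium: $307.43 × 12 = $3,689.16
Flood insurance: $1,969.68
Earthquake insurance: $1,972.32
Property tax: $2,803.92
Total annual escrow = $10,435.08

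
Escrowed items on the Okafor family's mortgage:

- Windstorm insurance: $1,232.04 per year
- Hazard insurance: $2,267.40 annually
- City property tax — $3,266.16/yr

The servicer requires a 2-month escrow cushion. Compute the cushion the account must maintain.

$1,127.60

Windstorm insurance — $1,232.04 annually
Hazard insurance — $2,267.40 annually
City property tax — $3,266.16 annually
Total annual escrow = $1,232.04 + $2,267.40 + $3,266.16 = $6,765.60
Monthly = $6,765.60 / 12 = $563.80
Reserve = 2 × $563.80 = $1,127.60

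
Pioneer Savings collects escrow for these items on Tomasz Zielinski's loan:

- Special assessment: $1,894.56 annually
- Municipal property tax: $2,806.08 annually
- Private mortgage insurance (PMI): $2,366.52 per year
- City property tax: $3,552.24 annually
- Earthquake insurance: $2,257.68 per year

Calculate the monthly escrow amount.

Special assessment: $1,894.56
Municipal property tax: $2,806.08
Private mortgage insurance (PMI): $2,366.52
City property tax: $3,552.24
Earthquake insurance: $2,257.68
Annual escrow total = $12,877.08
Per month = $12,877.08 / 12 = $1,073.09

$1,073.09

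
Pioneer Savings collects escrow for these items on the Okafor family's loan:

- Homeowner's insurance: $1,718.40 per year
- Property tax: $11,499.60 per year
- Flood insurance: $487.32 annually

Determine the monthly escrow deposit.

$1,142.11

Homeowner's insurance: $1,718.40 per year
Property tax: $11,499.60 per year
Flood insurance: $487.32 per year
Total per year = $1,718.40 + $11,499.60 + $487.32 = $13,705.32
Per month = $13,705.32 ÷ 12 = $1,142.11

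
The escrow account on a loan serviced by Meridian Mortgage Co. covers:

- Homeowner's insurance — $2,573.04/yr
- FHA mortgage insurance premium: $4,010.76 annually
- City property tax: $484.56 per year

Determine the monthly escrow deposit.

$589.03

Homeowner's insurance — $2,573.04 per year
FHA mortgage insurance premium — $4,010.76 per year
City property tax — $484.56 per year
Total annual escrow = $7,068.36
Monthly = $7,068.36 ÷ 12 = $589.03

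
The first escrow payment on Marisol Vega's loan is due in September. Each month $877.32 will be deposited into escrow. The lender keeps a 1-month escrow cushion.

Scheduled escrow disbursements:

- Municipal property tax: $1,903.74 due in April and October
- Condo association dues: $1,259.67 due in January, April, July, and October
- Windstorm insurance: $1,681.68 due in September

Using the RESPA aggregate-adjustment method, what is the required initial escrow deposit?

$3,967.77

Cushion = 1 × $877.32 = $877.32
Trial balance (start $0, +$877.32 each month, − disbursements):
  Sep: +$877.32 − $1,681.68 → -$804.36
  Oct: +$877.32 − $3,163.41 → -$3,090.45
  Nov: +$877.32 → -$2,213.13
  Dec: +$877.32 → -$1,335.81
  Jan: +$877.32 − $1,259.67 → -$1,718.16
  Feb: +$877.32 → -$840.84
  Mar: +$877.32 → $36.48
  Apr: +$877.32 − $3,163.41 → -$2,249.61
  May: +$877.32 → -$1,372.29
  Jun: +$877.32 → -$494.97
  Jul: +$877.32 − $1,259.67 → -$877.32
  Aug: +$877.32 → $0.00
Lowest trial balance = -$3,090.45 (Oct)
Initial deposit = cushion − low point = $877.32 − (-$3,090.45) = $3,967.77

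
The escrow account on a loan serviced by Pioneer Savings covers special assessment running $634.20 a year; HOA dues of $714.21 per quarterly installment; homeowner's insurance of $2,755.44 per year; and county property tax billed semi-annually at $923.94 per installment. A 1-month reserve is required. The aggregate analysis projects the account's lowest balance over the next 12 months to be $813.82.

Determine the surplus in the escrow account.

$139.29

Special assessment = $634.20 per year
HOA dues = $714.21 × 4 = $2,856.84 per year
Homeowner's insurance = $2,755.44 per year
County property tax = $923.94 × 2 = $1,847.88 per year
Yearly total = $634.20 + $2,856.84 + $2,755.44 + $1,847.88 = $8,094.36
Base monthly escrow = $8,094.36 ÷ 12 = $674.53
Required reserve = 1 × $674.53 = $674.53
Surplus = $813.82 − $674.53 = $139.29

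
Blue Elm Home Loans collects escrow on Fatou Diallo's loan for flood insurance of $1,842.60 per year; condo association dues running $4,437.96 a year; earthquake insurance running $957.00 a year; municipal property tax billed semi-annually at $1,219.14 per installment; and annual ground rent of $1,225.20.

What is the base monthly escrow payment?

Flood insurance: $1,842.60
Condo association dues: $4,437.96
Earthquake insurance: $957.00
Municipal property tax: $1,219.14 × 2 = $2,438.28
Ground rent: $1,225.20
Annual escrow total = $1,842.60 + $4,437.96 + $957.00 + $2,438.28 + $1,225.20 = $10,901.04
Base monthly escrow = $10,901.04 ÷ 12 = $908.42

$908.42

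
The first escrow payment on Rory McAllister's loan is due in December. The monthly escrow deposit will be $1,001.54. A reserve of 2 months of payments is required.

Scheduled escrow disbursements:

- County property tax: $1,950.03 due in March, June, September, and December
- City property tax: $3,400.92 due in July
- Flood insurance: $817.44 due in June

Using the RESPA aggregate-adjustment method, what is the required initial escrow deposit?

Cushion = 2 × $1,001.54 = $2,003.08
Trial balance (start $0, +$1,001.54 each month, − disbursements):
  Dec: +$1,001.54 − $1,950.03 → -$948.49
  Jan: +$1,001.54 → $53.05
  Feb: +$1,001.54 → $1,054.59
  Mar: +$1,001.54 − $1,950.03 → $106.10
  Apr: +$1,001.54 → $1,107.64
  May: +$1,001.54 → $2,109.18
  Jun: +$1,001.54 − $2,767.47 → $343.25
  Jul: +$1,001.54 − $3,400.92 → -$2,056.13
  Aug: +$1,001.54 → -$1,054.59
  Sep: +$1,001.54 − $1,950.03 → -$2,003.08
  Oct: +$1,001.54 → -$1,001.54
  Nov: +$1,001.54 → $0.00
Lowest trial balance = -$2,056.13 (Jul)
Initial deposit = cushion − low point = $2,003.08 − (-$2,056.13) = $4,059.21

$4,059.21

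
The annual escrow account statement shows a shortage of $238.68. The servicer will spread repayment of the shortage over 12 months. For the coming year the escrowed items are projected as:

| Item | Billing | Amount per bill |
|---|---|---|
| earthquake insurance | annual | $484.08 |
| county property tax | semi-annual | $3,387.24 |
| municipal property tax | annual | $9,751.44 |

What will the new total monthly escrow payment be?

Earthquake insurance — $484.08/yr
County property tax — $3,387.24 × 2 = $6,774.48/yr
Municipal property tax — $9,751.44/yr
Combined annual = $484.08 + $6,774.48 + $9,751.44 = $17,010.00
Base monthly escrow = $17,010.00 ÷ 12 = $1,417.50
Monthly shortage recovery: $238.68 / 12 = $19.89
Adjusted monthly = $1,417.50 + $19.89 = $1,437.39

$1,437.39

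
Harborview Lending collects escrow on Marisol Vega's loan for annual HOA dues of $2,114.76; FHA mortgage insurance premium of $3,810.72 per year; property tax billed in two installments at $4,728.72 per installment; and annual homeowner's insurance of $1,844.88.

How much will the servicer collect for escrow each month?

HOA dues = $2,114.76 per year
FHA mortgage insurance premium = $3,810.72 per year
Property tax = $4,728.72 × 2 = $9,457.44 per year
Homeowner's insurance = $1,844.88 per year
Annual escrow total = $17,227.80
Monthly = $17,227.80 / 12 = $1,435.65

$1,435.65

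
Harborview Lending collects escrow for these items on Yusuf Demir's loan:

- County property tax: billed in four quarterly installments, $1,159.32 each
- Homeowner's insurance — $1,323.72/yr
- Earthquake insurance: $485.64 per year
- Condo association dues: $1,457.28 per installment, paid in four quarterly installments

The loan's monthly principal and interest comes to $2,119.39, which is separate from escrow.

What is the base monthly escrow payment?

County property tax = $1,159.32 × 4 = $4,637.28
Homeowner's insurance = $1,323.72
Earthquake insurance = $485.64
Condo association dues = $1,457.28 × 4 = $5,829.12
Combined annual = $4,637.28 + $1,323.72 + $485.64 + $5,829.12 = $12,275.76
Monthly = $12,275.76 ÷ 12 = $1,022.98

$1,022.98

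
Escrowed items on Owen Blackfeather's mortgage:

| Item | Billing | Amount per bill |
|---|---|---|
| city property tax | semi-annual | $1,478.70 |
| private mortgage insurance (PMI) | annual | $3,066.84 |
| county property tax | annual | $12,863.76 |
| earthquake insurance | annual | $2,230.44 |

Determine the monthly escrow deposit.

$1,759.87

City property tax: $1,478.70 × 2 = $2,957.40
Private mortgage insurance (PMI): $3,066.84
County property tax: $12,863.76
Earthquake insurance: $2,230.44
Yearly total = $2,957.40 + $3,066.84 + $12,863.76 + $2,230.44 = $21,118.44
Per month = $21,118.44 / 12 = $1,759.87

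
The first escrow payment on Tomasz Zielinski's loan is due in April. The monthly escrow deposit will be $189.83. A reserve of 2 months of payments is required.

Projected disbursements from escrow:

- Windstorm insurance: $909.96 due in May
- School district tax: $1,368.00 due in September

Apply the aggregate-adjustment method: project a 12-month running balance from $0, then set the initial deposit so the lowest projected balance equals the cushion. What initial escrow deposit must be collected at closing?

Cushion = 2 × $189.83 = $379.66
Trial balance (start $0, +$189.83 each month, − disbursements):
  Apr: +$189.83 → $189.83
  May: +$189.83 − $909.96 → -$530.30
  Jun: +$189.83 → -$340.47
  Jul: +$189.83 → -$150.64
  Aug: +$189.83 → $39.19
  Sep: +$189.83 − $1,368.00 → -$1,138.98
  Oct: +$189.83 → -$949.15
  Nov: +$189.83 → -$759.32
  Dec: +$189.83 → -$569.49
  Jan: +$189.83 → -$379.66
  Feb: +$189.83 → -$189.83
  Mar: +$189.83 → $0.00
Lowest trial balance = -$1,138.98 (Sep)
Initial deposit = cushion − low point = $379.66 − (-$1,138.98) = $1,518.64

$1,518.64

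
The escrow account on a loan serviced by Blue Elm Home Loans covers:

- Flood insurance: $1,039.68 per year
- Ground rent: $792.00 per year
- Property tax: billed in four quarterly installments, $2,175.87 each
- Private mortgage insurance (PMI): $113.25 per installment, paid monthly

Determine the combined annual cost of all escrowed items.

$11,894.16

Flood insurance — $1,039.68/yr
Ground rent — $792.00/yr
Property tax — $2,175.87 × 4 = $8,703.48/yr
Private mortgage insurance (PMI) — $113.25 × 12 = $1,359.00/yr
Combined annual = $11,894.16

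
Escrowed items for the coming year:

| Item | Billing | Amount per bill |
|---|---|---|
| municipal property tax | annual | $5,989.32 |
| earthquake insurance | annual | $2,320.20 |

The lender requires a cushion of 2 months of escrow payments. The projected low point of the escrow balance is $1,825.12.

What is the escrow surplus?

$440.20

Municipal property tax: $5,989.32
Earthquake insurance: $2,320.20
Total per year = $5,989.32 + $2,320.20 = $8,309.52
Base monthly escrow = $8,309.52 / 12 = $692.46
Cushion = 2 × $692.46 = $1,384.92
Surplus = $1,825.12 − $1,384.92 = $440.20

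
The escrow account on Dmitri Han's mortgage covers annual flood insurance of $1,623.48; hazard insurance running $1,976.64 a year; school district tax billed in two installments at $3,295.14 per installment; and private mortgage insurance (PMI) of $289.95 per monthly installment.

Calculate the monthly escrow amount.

Flood insurance — $1,623.48 per year
Hazard insurance — $1,976.64 per year
School district tax — $3,295.14 × 2 = $6,590.28 per year
Private mortgage insurance (PMI) — $289.95 × 12 = $3,479.40 per year
Annual escrow total = $13,669.80
Monthly escrow = $13,669.80 ÷ 12 = $1,139.15

$1,139.15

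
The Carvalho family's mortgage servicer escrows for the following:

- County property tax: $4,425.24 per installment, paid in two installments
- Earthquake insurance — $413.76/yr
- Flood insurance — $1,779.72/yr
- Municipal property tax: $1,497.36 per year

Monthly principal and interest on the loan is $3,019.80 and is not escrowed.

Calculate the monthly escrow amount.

County property tax: $4,425.24 × 2 = $8,850.48/yr
Earthquake insurance: $413.76/yr
Flood insurance: $1,779.72/yr
Municipal property tax: $1,497.36/yr
Total annual escrow = $12,541.32
Monthly escrow = $12,541.32 / 12 = $1,045.11

$1,045.11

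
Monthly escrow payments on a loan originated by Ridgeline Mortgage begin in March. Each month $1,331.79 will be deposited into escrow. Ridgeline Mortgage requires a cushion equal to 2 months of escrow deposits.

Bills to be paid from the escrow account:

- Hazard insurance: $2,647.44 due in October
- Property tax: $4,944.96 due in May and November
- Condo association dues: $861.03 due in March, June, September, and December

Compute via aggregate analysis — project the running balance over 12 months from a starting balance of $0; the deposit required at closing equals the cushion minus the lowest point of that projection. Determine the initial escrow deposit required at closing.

Cushion = 2 × $1,331.79 = $2,663.58
Trial balance (start $0, +$1,331.79 each month, − disbursements):
  Mar: +$1,331.79 − $861.03 → $470.76
  Apr: +$1,331.79 → $1,802.55
  May: +$1,331.79 − $4,944.96 → -$1,810.62
  Jun: +$1,331.79 − $861.03 → -$1,339.86
  Jul: +$1,331.79 → -$8.07
  Aug: +$1,331.79 → $1,323.72
  Sep: +$1,331.79 − $861.03 → $1,794.48
  Oct: +$1,331.79 − $2,647.44 → $478.83
  Nov: +$1,331.79 − $4,944.96 → -$3,134.34
  Dec: +$1,331.79 − $861.03 → -$2,663.58
  Jan: +$1,331.79 → -$1,331.79
  Feb: +$1,331.79 → $0.00
Lowest trial balance = -$3,134.34 (Nov)
Initial deposit = cushion − low point = $2,663.58 − (-$3,134.34) = $5,797.92

$5,797.92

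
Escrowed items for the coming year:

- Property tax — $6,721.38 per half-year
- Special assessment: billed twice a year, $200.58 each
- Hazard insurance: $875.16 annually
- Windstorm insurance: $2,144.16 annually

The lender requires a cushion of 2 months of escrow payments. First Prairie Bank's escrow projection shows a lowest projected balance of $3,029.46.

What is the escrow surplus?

Property tax — $6,721.38 × 2 = $13,442.76/yr
Special assessment — $200.58 × 2 = $401.16/yr
Hazard insurance — $875.16/yr
Windstorm insurance — $2,144.16/yr
Total annual escrow = $13,442.76 + $401.16 + $875.16 + $2,144.16 = $16,863.24
Monthly = $16,863.24 / 12 = $1,405.27
Cushion = 2 × $1,405.27 = $2,810.54
Excess over cushion: $3,029.46 − $2,810.54 = $218.92

$218.92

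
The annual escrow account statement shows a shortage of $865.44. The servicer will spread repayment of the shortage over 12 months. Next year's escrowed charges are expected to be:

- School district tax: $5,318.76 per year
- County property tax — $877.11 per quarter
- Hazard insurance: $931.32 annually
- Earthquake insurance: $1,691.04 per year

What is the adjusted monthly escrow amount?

$1,026.25

School district tax — $5,318.76/yr
County property tax — $877.11 × 4 = $3,508.44/yr
Hazard insurance — $931.32/yr
Earthquake insurance — $1,691.04/yr
Annual escrow total = $11,449.56
Base monthly escrow = $11,449.56 ÷ 12 = $954.13
Monthly shortage recovery: $865.44 / 12 = $72.12
Adjusted monthly = $954.13 + $72.12 = $1,026.25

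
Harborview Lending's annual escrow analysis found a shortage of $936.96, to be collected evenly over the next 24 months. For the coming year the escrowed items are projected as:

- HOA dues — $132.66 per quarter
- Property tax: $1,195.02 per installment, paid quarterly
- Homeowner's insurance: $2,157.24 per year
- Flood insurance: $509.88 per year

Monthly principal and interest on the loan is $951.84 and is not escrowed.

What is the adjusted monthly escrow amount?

HOA dues: $132.66 × 4 = $530.64 per year
Property tax: $1,195.02 × 4 = $4,780.08 per year
Homeowner's insurance: $2,157.24 per year
Flood insurance: $509.88 per year
Total per year = $530.64 + $4,780.08 + $2,157.24 + $509.88 = $7,977.84
Monthly = $7,977.84 ÷ 12 = $664.82
Shortage spread = $936.96 / 24 = $39.04/mo
Adjusted monthly = $664.82 + $39.04 = $703.86

$703.86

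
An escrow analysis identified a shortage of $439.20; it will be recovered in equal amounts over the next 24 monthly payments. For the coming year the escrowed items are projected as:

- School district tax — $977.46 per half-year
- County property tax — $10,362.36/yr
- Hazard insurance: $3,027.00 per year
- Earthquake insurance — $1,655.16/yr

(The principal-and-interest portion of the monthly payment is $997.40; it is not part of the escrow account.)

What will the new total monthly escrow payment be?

School district tax — $977.46 × 2 = $1,954.92 per year
County property tax — $10,362.36 per year
Hazard insurance — $3,027.00 per year
Earthquake insurance — $1,655.16 per year
Yearly total = $16,999.44
Monthly = $16,999.44 / 12 = $1,416.62
Shortage spread = $439.20 ÷ 24 = $18.30/mo
Adjusted monthly = $1,416.62 + $18.30 = $1,434.92

$1,434.92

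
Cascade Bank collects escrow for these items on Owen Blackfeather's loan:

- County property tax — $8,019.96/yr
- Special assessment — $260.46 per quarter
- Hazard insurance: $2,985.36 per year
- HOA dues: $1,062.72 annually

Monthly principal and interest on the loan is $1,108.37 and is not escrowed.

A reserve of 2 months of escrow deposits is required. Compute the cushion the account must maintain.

County property tax: $8,019.96 per year
Special assessment: $260.46 × 4 = $1,041.84 per year
Hazard insurance: $2,985.36 per year
HOA dues: $1,062.72 per year
Combined annual = $8,019.96 + $1,041.84 + $2,985.36 + $1,062.72 = $13,109.88
Monthly = $13,109.88 / 12 = $1,092.49
Cushion = 2 × $1,092.49 = $2,184.98

$2,184.98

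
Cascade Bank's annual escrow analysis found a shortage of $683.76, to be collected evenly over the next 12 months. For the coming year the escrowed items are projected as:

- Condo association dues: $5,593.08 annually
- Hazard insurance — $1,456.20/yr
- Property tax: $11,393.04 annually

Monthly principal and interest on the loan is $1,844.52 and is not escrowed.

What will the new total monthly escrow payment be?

Condo association dues: $5,593.08
Hazard insurance: $1,456.20
Property tax: $11,393.04
Yearly total = $5,593.08 + $1,456.20 + $11,393.04 = $18,442.32
Monthly = $18,442.32 / 12 = $1,536.86
Shortage spread = $683.76 ÷ 12 = $56.98/mo
New monthly escrow = $1,536.86 + $56.98 = $1,593.84

$1,593.84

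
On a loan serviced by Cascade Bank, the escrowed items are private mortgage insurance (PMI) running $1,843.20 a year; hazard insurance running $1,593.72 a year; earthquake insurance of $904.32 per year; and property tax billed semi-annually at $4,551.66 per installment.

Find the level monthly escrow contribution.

$1,120.38

Private mortgage insurance (PMI) = $1,843.20 per year
Hazard insurance = $1,593.72 per year
Earthquake insurance = $904.32 per year
Property tax = $4,551.66 × 2 = $9,103.32 per year
Combined annual = $1,843.20 + $1,593.72 + $904.32 + $9,103.32 = $13,444.56
Per month = $13,444.56 / 12 = $1,120.38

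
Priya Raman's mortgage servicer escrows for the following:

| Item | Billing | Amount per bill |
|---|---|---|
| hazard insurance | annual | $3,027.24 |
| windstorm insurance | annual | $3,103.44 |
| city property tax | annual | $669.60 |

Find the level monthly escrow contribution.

$566.69

Hazard insurance = $3,027.24
Windstorm insurance = $3,103.44
City property tax = $669.60
Total per year = $3,027.24 + $3,103.44 + $669.60 = $6,800.28
Monthly escrow = $6,800.28 ÷ 12 = $566.69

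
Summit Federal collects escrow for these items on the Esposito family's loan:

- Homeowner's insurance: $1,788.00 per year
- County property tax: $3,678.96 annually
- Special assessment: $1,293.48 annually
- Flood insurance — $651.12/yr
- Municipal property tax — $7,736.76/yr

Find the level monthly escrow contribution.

Homeowner's insurance = $1,788.00 per year
County property tax = $3,678.96 per year
Special assessment = $1,293.48 per year
Flood insurance = $651.12 per year
Municipal property tax = $7,736.76 per year
Annual escrow total = $15,148.32
Monthly = $15,148.32 / 12 = $1,262.36

$1,262.36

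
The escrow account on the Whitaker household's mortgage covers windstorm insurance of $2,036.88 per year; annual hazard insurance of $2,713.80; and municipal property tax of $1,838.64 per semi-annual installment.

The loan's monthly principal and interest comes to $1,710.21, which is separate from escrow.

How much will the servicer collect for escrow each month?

$702.33

Windstorm insurance: $2,036.88/yr
Hazard insurance: $2,713.80/yr
Municipal property tax: $1,838.64 × 2 = $3,677.28/yr
Combined annual = $8,427.96
Base monthly escrow = $8,427.96 / 12 = $702.33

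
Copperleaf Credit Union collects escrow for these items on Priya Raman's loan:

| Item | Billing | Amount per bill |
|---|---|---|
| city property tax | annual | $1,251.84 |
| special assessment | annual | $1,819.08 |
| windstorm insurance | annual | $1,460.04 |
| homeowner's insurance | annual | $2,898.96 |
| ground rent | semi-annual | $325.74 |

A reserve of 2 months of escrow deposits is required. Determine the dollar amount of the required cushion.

$1,346.90

City property tax — $1,251.84
Special assessment — $1,819.08
Windstorm insurance — $1,460.04
Homeowner's insurance — $2,898.96
Ground rent — $325.74 × 2 = $651.48
Combined annual = $1,251.84 + $1,819.08 + $1,460.04 + $2,898.96 + $651.48 = $8,081.40
Per month = $8,081.40 / 12 = $673.45
Cushion = 2 × $673.45 = $1,346.90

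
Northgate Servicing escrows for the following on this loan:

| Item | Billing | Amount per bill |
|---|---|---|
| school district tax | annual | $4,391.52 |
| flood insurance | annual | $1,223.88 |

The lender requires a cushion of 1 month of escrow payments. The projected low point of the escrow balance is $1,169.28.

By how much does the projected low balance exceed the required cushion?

School district tax = $4,391.52 per year
Flood insurance = $1,223.88 per year
Total per year = $5,615.40
Monthly escrow = $5,615.40 ÷ 12 = $467.95
Required reserve = 1 × $467.95 = $467.95
Surplus = $1,169.28 − $467.95 = $701.33

$701.33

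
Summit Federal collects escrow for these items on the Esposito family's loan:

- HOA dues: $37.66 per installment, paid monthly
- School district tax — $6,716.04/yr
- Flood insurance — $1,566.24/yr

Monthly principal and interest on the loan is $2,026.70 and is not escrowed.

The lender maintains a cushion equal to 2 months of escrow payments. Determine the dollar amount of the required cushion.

HOA dues — $37.66 × 12 = $451.92
School district tax — $6,716.04
Flood insurance — $1,566.24
Annual escrow total = $451.92 + $6,716.04 + $1,566.24 = $8,734.20
Per month = $8,734.20 / 12 = $727.85
Required cushion = 2 × $727.85 = $1,455.70

$1,455.70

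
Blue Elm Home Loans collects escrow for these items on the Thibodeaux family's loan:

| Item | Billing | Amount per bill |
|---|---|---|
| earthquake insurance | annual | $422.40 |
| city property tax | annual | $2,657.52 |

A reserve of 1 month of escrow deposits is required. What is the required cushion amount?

Earthquake insurance: $422.40/yr
City property tax: $2,657.52/yr
Annual escrow total = $422.40 + $2,657.52 = $3,079.92
Base monthly escrow = $3,079.92 ÷ 12 = $256.66
Cushion = 1 × $256.66 = $256.66

$256.66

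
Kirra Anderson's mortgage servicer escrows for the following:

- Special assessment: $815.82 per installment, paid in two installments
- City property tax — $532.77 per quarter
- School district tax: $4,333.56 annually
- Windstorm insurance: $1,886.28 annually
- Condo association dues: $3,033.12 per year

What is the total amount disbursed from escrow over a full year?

$13,015.68

Special assessment — $815.82 × 2 = $1,631.64/yr
City property tax — $532.77 × 4 = $2,131.08/yr
School district tax — $4,333.56/yr
Windstorm insurance — $1,886.28/yr
Condo association dues — $3,033.12/yr
Yearly total = $13,015.68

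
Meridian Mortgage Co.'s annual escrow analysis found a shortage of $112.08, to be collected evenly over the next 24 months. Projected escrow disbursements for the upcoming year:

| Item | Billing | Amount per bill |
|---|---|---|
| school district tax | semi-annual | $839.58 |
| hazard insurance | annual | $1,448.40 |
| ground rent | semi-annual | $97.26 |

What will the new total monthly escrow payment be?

School district tax = $839.58 × 2 = $1,679.16
Hazard insurance = $1,448.40
Ground rent = $97.26 × 2 = $194.52
Total annual escrow = $3,322.08
Monthly = $3,322.08 ÷ 12 = $276.84
Shortage per month = $112.08 / 24 = $4.67
Adjusted monthly = $276.84 + $4.67 = $281.51

$281.51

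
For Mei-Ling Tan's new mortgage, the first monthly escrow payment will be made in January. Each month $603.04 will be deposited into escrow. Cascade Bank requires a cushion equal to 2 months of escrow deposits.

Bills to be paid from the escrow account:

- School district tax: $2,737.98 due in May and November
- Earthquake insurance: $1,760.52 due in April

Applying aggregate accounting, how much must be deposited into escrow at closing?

Cushion = 2 × $603.04 = $1,206.08
Trial balance (start $0, +$603.04 each month, − disbursements):
  Jan: +$603.04 → $603.04
  Feb: +$603.04 → $1,206.08
  Mar: +$603.04 → $1,809.12
  Apr: +$603.04 − $1,760.52 → $651.64
  May: +$603.04 − $2,737.98 → -$1,483.30
  Jun: +$603.04 → -$880.26
  Jul: +$603.04 → -$277.22
  Aug: +$603.04 → $325.82
  Sep: +$603.04 → $928.86
  Oct: +$603.04 → $1,531.90
  Nov: +$603.04 − $2,737.98 → -$603.04
  Dec: +$603.04 → $0.00
Lowest trial balance = -$1,483.30 (May)
Initial deposit = cushion − low point = $1,206.08 − (-$1,483.30) = $2,689.38

$2,689.38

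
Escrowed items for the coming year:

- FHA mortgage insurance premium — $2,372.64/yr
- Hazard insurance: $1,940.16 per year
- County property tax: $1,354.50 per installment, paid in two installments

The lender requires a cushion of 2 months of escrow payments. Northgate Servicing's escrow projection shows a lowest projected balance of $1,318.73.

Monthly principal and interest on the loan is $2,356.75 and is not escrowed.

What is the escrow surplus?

FHA mortgage insurance premium = $2,372.64
Hazard insurance = $1,940.16
County property tax = $1,354.50 × 2 = $2,709.00
Combined annual = $7,021.80
Monthly = $7,021.80 / 12 = $585.15
Required cushion = 2 × $585.15 = $1,170.30
Excess over cushion: $1,318.73 − $1,170.30 = $148.43

$148.43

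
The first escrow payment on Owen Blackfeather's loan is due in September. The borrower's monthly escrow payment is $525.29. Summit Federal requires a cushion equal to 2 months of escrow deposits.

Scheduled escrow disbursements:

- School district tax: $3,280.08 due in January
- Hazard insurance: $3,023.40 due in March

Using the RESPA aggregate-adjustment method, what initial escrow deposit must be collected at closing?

Cushion = 2 × $525.29 = $1,050.58
Trial balance (start $0, +$525.29 each month, − disbursements):
  Sep: +$525.29 → $525.29
  Oct: +$525.29 → $1,050.58
  Nov: +$525.29 → $1,575.87
  Dec: +$525.29 → $2,101.16
  Jan: +$525.29 − $3,280.08 → -$653.63
  Feb: +$525.29 → -$128.34
  Mar: +$525.29 − $3,023.40 → -$2,626.45
  Apr: +$525.29 → -$2,101.16
  May: +$525.29 → -$1,575.87
  Jun: +$525.29 → -$1,050.58
  Jul: +$525.29 → -$525.29
  Aug: +$525.29 → $0.00
Lowest trial balance = -$2,626.45 (Mar)
Initial deposit = cushion − low point = $1,050.58 − (-$2,626.45) = $3,677.03

$3,677.03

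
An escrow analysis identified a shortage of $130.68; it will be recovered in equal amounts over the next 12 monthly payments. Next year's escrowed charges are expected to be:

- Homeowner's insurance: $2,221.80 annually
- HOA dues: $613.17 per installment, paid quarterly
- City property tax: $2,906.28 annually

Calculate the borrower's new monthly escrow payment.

$642.62

Homeowner's insurance: $2,221.80 annually
HOA dues: $613.17 × 4 = $2,452.68 annually
City property tax: $2,906.28 annually
Total per year = $7,580.76
Monthly escrow = $7,580.76 ÷ 12 = $631.73
Shortage per month = $130.68 / 12 = $10.89
New monthly escrow = $631.73 + $10.89 = $642.62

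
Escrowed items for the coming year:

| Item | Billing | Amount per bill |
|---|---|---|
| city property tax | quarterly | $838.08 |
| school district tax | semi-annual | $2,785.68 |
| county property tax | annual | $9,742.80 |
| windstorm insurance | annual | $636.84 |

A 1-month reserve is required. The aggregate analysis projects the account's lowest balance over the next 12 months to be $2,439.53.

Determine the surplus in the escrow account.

City property tax — $838.08 × 4 = $3,352.32
School district tax — $2,785.68 × 2 = $5,571.36
County property tax — $9,742.80
Windstorm insurance — $636.84
Annual escrow total = $3,352.32 + $5,571.36 + $9,742.80 + $636.84 = $19,303.32
Monthly = $19,303.32 / 12 = $1,608.61
Required reserve = 1 × $1,608.61 = $1,608.61
Excess over cushion: $2,439.53 − $1,608.61 = $830.92

$830.92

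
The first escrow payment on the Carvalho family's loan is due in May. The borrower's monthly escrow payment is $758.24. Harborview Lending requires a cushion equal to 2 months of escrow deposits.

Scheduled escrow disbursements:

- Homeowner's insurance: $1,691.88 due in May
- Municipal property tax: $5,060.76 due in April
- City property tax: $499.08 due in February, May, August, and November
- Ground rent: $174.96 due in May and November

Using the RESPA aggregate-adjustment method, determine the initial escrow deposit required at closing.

$3,124.16

Cushion = 2 × $758.24 = $1,516.48
Trial balance (start $0, +$758.24 each month, − disbursements):
  May: +$758.24 − $2,365.92 → -$1,607.68
  Jun: +$758.24 → -$849.44
  Jul: +$758.24 → -$91.20
  Aug: +$758.24 − $499.08 → $167.96
  Sep: +$758.24 → $926.20
  Oct: +$758.24 → $1,684.44
  Nov: +$758.24 − $674.04 → $1,768.64
  Dec: +$758.24 → $2,526.88
  Jan: +$758.24 → $3,285.12
  Feb: +$758.24 − $499.08 → $3,544.28
  Mar: +$758.24 → $4,302.52
  Apr: +$758.24 − $5,060.76 → $0.00
Lowest trial balance = -$1,607.68 (May)
Initial deposit = cushion − low point = $1,516.48 − (-$1,607.68) = $3,124.16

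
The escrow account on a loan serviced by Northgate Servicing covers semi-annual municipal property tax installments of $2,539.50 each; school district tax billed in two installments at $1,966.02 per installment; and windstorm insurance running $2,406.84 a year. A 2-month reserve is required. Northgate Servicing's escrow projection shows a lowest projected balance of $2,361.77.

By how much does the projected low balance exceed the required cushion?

$458.79

Municipal property tax — $2,539.50 × 2 = $5,079.00 per year
School district tax — $1,966.02 × 2 = $3,932.04 per year
Windstorm insurance — $2,406.84 per year
Combined annual = $11,417.88
Monthly escrow = $11,417.88 / 12 = $951.49
Required cushion = 2 × $951.49 = $1,902.98
Surplus = $2,361.77 − $1,902.98 = $458.79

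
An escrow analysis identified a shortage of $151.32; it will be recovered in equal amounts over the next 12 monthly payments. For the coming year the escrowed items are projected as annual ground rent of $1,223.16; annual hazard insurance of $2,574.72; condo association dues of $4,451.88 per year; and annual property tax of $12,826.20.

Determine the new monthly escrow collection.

Ground rent — $1,223.16/yr
Hazard insurance — $2,574.72/yr
Condo association dues — $4,451.88/yr
Property tax — $12,826.20/yr
Combined annual = $21,075.96
Monthly = $21,075.96 / 12 = $1,756.33
Shortage per month = $151.32 ÷ 12 = $12.61
New monthly escrow = $1,756.33 + $12.61 = $1,768.94

$1,768.94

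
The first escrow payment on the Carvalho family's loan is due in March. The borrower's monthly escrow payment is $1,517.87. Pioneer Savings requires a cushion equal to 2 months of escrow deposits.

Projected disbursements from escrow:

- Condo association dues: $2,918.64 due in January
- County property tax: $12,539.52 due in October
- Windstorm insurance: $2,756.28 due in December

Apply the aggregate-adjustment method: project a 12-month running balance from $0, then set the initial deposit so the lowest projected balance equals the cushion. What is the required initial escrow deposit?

Cushion = 2 × $1,517.87 = $3,035.74
Trial balance (start $0, +$1,517.87 each month, − disbursements):
  Mar: +$1,517.87 → $1,517.87
  Apr: +$1,517.87 → $3,035.74
  May: +$1,517.87 → $4,553.61
  Jun: +$1,517.87 → $6,071.48
  Jul: +$1,517.87 → $7,589.35
  Aug: +$1,517.87 → $9,107.22
  Sep: +$1,517.87 → $10,625.09
  Oct: +$1,517.87 − $12,539.52 → -$396.56
  Nov: +$1,517.87 → $1,121.31
  Dec: +$1,517.87 − $2,756.28 → -$117.10
  Jan: +$1,517.87 − $2,918.64 → -$1,517.87
  Feb: +$1,517.87 → $0.00
Lowest trial balance = -$1,517.87 (Jan)
Initial deposit = cushion − low point = $3,035.74 − (-$1,517.87) = $4,553.61

$4,553.61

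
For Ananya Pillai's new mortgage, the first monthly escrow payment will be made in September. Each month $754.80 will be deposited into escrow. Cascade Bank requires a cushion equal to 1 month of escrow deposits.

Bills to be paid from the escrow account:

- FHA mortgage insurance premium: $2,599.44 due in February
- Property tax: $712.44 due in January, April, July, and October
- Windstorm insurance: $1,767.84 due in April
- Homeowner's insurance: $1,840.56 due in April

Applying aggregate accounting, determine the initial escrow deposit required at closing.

$3,061.56

Cushion = 1 × $754.80 = $754.80
Trial balance (start $0, +$754.80 each month, − disbursements):
  Sep: +$754.80 → $754.80
  Oct: +$754.80 − $712.44 → $797.16
  Nov: +$754.80 → $1,551.96
  Dec: +$754.80 → $2,306.76
  Jan: +$754.80 − $712.44 → $2,349.12
  Feb: +$754.80 − $2,599.44 → $504.48
  Mar: +$754.80 → $1,259.28
  Apr: +$754.80 − $4,320.84 → -$2,306.76
  May: +$754.80 → -$1,551.96
  Jun: +$754.80 → -$797.16
  Jul: +$754.80 − $712.44 → -$754.80
  Aug: +$754.80 → $0.00
Lowest trial balance = -$2,306.76 (Apr)
Initial deposit = cushion − low point = $754.80 − (-$2,306.76) = $3,061.56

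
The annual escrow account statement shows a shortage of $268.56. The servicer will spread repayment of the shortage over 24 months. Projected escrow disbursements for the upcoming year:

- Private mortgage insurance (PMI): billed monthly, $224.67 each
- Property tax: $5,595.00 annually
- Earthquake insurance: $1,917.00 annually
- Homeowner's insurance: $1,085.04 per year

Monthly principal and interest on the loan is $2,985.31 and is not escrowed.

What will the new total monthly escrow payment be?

$952.28

Private mortgage insurance (PMI) — $224.67 × 12 = $2,696.04 per year
Property tax — $5,595.00 per year
Earthquake insurance — $1,917.00 per year
Homeowner's insurance — $1,085.04 per year
Annual escrow total = $2,696.04 + $5,595.00 + $1,917.00 + $1,085.04 = $11,293.08
Monthly escrow = $11,293.08 / 12 = $941.09
Monthly shortage recovery: $268.56 / 24 = $11.19
New monthly escrow = $941.09 + $11.19 = $952.28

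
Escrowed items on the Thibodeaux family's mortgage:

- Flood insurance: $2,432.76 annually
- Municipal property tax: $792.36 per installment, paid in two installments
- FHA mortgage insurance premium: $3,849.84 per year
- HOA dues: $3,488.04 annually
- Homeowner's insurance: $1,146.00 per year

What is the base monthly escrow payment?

$1,041.78

Flood insurance: $2,432.76/yr
Municipal property tax: $792.36 × 2 = $1,584.72/yr
FHA mortgage insurance premium: $3,849.84/yr
HOA dues: $3,488.04/yr
Homeowner's insurance: $1,146.00/yr
Annual escrow total = $2,432.76 + $1,584.72 + $3,849.84 + $3,488.04 + $1,146.00 = $12,501.36
Monthly = $12,501.36 ÷ 12 = $1,041.78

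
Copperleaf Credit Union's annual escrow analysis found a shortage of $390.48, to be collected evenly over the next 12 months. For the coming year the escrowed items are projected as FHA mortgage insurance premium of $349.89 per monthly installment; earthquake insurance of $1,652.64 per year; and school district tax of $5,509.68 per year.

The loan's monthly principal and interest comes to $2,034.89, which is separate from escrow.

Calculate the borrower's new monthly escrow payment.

$979.29

FHA mortgage insurance premium — $349.89 × 12 = $4,198.68
Earthquake insurance — $1,652.64
School district tax — $5,509.68
Total annual escrow = $4,198.68 + $1,652.64 + $5,509.68 = $11,361.00
Monthly escrow = $11,361.00 ÷ 12 = $946.75
Shortage spread = $390.48 / 12 = $32.54/mo
New monthly escrow = $946.75 + $32.54 = $979.29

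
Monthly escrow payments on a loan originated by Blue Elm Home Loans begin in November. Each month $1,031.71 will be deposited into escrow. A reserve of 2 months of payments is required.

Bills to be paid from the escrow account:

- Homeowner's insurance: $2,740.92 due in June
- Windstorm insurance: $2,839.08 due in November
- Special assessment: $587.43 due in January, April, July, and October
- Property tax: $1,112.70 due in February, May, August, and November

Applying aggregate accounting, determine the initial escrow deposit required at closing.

Cushion = 2 × $1,031.71 = $2,063.42
Trial balance (start $0, +$1,031.71 each month, − disbursements):
  Nov: +$1,031.71 − $3,951.78 → -$2,920.07
  Dec: +$1,031.71 → -$1,888.36
  Jan: +$1,031.71 − $587.43 → -$1,444.08
  Feb: +$1,031.71 − $1,112.70 → -$1,525.07
  Mar: +$1,031.71 → -$493.36
  Apr: +$1,031.71 − $587.43 → -$49.08
  May: +$1,031.71 − $1,112.70 → -$130.07
  Jun: +$1,031.71 − $2,740.92 → -$1,839.28
  Jul: +$1,031.71 − $587.43 → -$1,395.00
  Aug: +$1,031.71 − $1,112.70 → -$1,475.99
  Sep: +$1,031.71 → -$444.28
  Oct: +$1,031.71 − $587.43 → $0.00
Lowest trial balance = -$2,920.07 (Nov)
Initial deposit = cushion − low point = $2,063.42 − (-$2,920.07) = $4,983.49

$4,983.49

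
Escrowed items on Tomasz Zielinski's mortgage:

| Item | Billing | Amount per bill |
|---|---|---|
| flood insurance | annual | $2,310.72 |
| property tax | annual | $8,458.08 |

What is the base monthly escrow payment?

$897.40

Flood insurance: $2,310.72 per year
Property tax: $8,458.08 per year
Total per year = $10,768.80
Monthly escrow = $10,768.80 ÷ 12 = $897.40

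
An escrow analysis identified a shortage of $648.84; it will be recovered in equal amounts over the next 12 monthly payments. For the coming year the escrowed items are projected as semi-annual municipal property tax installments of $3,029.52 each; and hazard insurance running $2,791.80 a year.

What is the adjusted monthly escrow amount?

Municipal property tax = $3,029.52 × 2 = $6,059.04
Hazard insurance = $2,791.80
Total annual escrow = $8,850.84
Monthly = $8,850.84 ÷ 12 = $737.57
Shortage spread = $648.84 ÷ 12 = $54.07/mo
New monthly escrow = $737.57 + $54.07 = $791.64

$791.64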